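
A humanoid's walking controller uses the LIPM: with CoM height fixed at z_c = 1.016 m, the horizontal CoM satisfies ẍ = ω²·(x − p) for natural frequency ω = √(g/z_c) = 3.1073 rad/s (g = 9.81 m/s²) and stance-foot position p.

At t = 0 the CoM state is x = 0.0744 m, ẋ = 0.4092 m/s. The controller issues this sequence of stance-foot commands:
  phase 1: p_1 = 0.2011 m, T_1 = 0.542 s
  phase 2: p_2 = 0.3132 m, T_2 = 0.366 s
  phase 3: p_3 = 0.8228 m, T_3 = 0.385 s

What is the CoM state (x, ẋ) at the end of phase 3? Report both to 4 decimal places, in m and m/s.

phase 1: p=0.2011, T=0.542, ωT=1.684157, cosh=2.786753, sinh=2.601152; start (x,ẋ)=(0.074400, 0.409200) → end (x,ẋ)=(0.190564, 0.116279)
phase 2: p=0.3132, T=0.366, ωT=1.137272, cosh=1.719471, sinh=1.398778; start (x,ẋ)=(0.190564, 0.116279) → end (x,ẋ)=(0.154675, -0.333090)
phase 3: p=0.8228, T=0.385, ωT=1.196311, cosh=1.805099, sinh=1.502791; start (x,ẋ)=(0.154675, -0.333090) → end (x,ẋ)=(-0.544326, -3.721155)

x = -0.5443, ẋ = -3.7212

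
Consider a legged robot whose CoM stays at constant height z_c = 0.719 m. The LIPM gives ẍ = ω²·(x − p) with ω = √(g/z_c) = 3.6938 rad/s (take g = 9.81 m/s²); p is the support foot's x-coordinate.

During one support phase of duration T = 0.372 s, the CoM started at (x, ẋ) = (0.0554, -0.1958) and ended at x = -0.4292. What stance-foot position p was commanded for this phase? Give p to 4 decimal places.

ωT = 3.6938·0.372 = 1.374094; cosh(ωT) = 2.102281, sinh(ωT) = 1.849212
x(T) = p + (x₀−p)·cosh(ωT) + (ẋ₀/ω)·sinh(ωT) ⇒ p·(1 − cosh) = x(T) − x₀·cosh − (ẋ₀/ω)·sinh
numerator   = -0.4292 − (0.0554)·2.102281 − (-0.1958/3.6938)·1.849212 = -0.447644
denominator = 1 − 2.102281 = -1.102281
p = -0.447644 / -1.102281 = 0.4061

p = 0.4061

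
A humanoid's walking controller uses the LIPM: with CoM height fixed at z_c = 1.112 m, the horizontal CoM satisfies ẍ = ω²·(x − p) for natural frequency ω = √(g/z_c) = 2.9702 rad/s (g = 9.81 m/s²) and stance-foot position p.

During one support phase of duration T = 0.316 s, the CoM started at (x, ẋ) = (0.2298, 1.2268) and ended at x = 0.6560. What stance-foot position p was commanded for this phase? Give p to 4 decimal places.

p = 0.2740

ωT = 2.9702·0.316 = 0.938583; cosh(ωT) = 1.473769, sinh(ωT) = 1.082588
x(T) = p + (x₀−p)·cosh(ωT) + (ẋ₀/ω)·sinh(ωT) ⇒ p·(1 − cosh) = x(T) − x₀·cosh − (ẋ₀/ω)·sinh
numerator   = 0.6560 − (0.2298)·1.473769 − (1.2268/2.9702)·1.082588 = -0.129820
denominator = 1 − 1.473769 = -0.473769
p = -0.129820 / -0.473769 = 0.2740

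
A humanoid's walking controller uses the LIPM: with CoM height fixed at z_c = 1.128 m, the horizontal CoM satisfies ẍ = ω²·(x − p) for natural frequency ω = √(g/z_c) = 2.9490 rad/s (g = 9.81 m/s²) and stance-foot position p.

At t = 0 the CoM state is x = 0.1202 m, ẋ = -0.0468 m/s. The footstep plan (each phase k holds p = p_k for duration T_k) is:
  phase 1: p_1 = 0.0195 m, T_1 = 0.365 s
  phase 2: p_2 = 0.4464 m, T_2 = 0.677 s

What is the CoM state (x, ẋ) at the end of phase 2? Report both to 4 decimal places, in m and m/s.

phase 1: p=0.0195, T=0.365, ωT=1.076385, cosh=1.637440, sinh=1.296614; start (x,ẋ)=(0.120200, -0.046800) → end (x,ẋ)=(0.163813, 0.308416)
phase 2: p=0.4464, T=0.677, ωT=1.996473, cosh=3.749427, sinh=3.613614; start (x,ẋ)=(0.163813, 0.308416) → end (x,ẋ)=(-0.235215, -1.855017)

x = -0.2352, ẋ = -1.8550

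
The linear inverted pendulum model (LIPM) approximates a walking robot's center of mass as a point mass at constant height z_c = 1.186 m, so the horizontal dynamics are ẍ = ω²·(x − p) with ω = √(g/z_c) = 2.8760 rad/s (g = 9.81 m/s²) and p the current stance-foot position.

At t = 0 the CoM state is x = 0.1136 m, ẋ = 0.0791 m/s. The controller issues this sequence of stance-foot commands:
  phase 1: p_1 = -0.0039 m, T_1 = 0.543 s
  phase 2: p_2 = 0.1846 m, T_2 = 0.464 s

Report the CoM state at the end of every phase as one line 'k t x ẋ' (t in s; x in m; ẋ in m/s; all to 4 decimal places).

phase 1: p=-0.0039, T=0.543, ωT=1.561668, cosh=2.488276, sinh=2.278490; start (x,ẋ)=(0.113600, 0.079100) → end (x,ẋ)=(0.351139, 0.966793)
phase 2: p=0.1846, T=0.464, ωT=1.334464, cosh=2.030629, sinh=1.767330; start (x,ẋ)=(0.351139, 0.966793) → end (x,ẋ)=(1.116882, 2.809688)

1 0.5430 0.3511 0.9668
2 1.0070 1.1169 2.8097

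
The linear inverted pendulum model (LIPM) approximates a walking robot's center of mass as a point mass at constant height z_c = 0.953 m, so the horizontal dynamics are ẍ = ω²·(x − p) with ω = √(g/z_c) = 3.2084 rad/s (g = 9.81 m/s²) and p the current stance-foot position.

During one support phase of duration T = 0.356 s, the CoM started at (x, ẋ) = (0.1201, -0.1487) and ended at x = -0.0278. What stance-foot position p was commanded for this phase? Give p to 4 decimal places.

ωT = 3.2084·0.356 = 1.142190; cosh(ωT) = 1.726372, sinh(ωT) = 1.407253
x(T) = p + (x₀−p)·cosh(ωT) + (ẋ₀/ω)·sinh(ωT) ⇒ p·(1 − cosh) = x(T) − x₀·cosh − (ẋ₀/ω)·sinh
numerator   = -0.0278 − (0.1201)·1.726372 − (-0.1487/3.2084)·1.407253 = -0.169915
denominator = 1 − 1.726372 = -0.726372
p = -0.169915 / -0.726372 = 0.2339

p = 0.2339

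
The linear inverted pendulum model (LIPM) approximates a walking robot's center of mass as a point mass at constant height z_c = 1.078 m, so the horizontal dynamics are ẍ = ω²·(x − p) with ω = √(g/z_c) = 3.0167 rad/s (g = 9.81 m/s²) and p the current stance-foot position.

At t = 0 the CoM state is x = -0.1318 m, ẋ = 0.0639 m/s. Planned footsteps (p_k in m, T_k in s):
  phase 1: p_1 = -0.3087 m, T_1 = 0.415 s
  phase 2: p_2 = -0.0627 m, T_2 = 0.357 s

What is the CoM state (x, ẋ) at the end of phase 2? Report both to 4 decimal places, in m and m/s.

x = 0.5587, ẋ = 2.0816

phase 1: p=-0.3087, T=0.415, ωT=1.251931, cosh=1.891520, sinh=1.605568; start (x,ẋ)=(-0.131800, 0.063900) → end (x,ẋ)=(0.059919, 0.977686)
phase 2: p=-0.0627, T=0.357, ωT=1.076962, cosh=1.638188, sinh=1.297559; start (x,ẋ)=(0.059919, 0.977686) → end (x,ẋ)=(0.558701, 2.081607)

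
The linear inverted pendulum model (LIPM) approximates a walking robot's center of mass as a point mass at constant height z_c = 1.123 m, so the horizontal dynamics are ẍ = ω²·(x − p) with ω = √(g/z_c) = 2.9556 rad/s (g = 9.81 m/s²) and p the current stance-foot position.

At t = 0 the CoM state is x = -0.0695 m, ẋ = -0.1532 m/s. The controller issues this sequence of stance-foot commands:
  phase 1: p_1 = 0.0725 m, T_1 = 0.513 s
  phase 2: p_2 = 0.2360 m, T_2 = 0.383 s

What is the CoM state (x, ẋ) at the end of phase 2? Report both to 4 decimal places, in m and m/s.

phase 1: p=0.0725, T=0.513, ωT=1.516223, cosh=2.387264, sinh=2.167724; start (x,ẋ)=(-0.069500, -0.153200) → end (x,ẋ)=(-0.378853, -1.275512)
phase 2: p=0.2360, T=0.383, ωT=1.131995, cosh=1.712114, sinh=1.389724; start (x,ẋ)=(-0.378853, -1.275512) → end (x,ẋ)=(-1.416444, -4.709311)

x = -1.4164, ẋ = -4.7093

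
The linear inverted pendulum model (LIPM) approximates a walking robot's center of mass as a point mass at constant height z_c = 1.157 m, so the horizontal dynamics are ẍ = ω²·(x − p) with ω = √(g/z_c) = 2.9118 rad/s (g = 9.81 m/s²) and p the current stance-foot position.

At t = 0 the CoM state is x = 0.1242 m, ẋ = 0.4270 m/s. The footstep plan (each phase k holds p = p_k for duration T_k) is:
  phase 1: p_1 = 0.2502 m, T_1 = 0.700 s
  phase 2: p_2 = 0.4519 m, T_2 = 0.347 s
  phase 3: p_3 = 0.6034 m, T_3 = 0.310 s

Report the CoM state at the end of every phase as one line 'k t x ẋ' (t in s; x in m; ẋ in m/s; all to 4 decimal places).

1 0.7000 0.3117 0.2825
2 1.0470 0.3494 -0.0470
3 1.3570 0.2220 -0.8296

phase 1: p=0.2502, T=0.700, ωT=2.038260, cosh=3.903747, sinh=3.773492; start (x,ẋ)=(0.124200, 0.427000) → end (x,ẋ)=(0.311690, 0.282456)
phase 2: p=0.4519, T=0.347, ωT=1.010395, cosh=1.555380, sinh=1.191305; start (x,ẋ)=(0.311690, 0.282456) → end (x,ẋ)=(0.349382, -0.047039)
phase 3: p=0.6034, T=0.310, ωT=0.902658, cosh=1.435820, sinh=1.030329; start (x,ẋ)=(0.349382, -0.047039) → end (x,ẋ)=(0.222031, -0.829623)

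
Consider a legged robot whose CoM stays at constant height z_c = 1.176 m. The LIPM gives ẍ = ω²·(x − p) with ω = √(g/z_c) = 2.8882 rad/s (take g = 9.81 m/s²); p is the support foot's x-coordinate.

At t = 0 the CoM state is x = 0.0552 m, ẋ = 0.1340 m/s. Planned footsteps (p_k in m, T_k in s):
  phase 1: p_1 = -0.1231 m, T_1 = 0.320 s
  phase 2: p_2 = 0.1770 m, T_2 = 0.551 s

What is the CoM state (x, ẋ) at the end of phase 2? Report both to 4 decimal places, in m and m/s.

x = 0.8052, ẋ = 1.9600

phase 1: p=-0.1231, T=0.320, ωT=0.924224, cosh=1.458376, sinh=1.061536; start (x,ẋ)=(0.055200, 0.134000) → end (x,ẋ)=(0.186179, 0.742078)
phase 2: p=0.1770, T=0.551, ωT=1.591398, cosh=2.557125, sinh=2.353485; start (x,ẋ)=(0.186179, 0.742078) → end (x,ẋ)=(0.805163, 1.959979)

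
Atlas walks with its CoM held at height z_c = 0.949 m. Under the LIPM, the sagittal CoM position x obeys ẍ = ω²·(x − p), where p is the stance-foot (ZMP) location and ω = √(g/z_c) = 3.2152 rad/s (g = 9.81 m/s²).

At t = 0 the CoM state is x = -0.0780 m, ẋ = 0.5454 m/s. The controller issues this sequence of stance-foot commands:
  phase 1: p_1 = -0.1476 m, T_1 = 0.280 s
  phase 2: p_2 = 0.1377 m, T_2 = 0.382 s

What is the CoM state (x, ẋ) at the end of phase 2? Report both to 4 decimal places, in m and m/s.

phase 1: p=-0.1476, T=0.280, ωT=0.900256, cosh=1.433349, sinh=1.026884; start (x,ẋ)=(-0.078000, 0.545400) → end (x,ẋ)=(0.126353, 1.011543)
phase 2: p=0.1377, T=0.382, ωT=1.228206, cosh=1.853958, sinh=1.561141; start (x,ẋ)=(0.126353, 1.011543) → end (x,ẋ)=(0.607818, 1.818403)

x = 0.6078, ẋ = 1.8184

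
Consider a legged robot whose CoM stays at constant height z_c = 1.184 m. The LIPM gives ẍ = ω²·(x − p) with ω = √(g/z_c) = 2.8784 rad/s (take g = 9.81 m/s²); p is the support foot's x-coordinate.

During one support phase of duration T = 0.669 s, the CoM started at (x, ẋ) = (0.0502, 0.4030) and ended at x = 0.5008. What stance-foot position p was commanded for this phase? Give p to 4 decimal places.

p = 0.0579

ωT = 2.8784·0.669 = 1.925650; cosh(ωT) = 3.502692, sinh(ωT) = 3.356911
x(T) = p + (x₀−p)·cosh(ωT) + (ẋ₀/ω)·sinh(ωT) ⇒ p·(1 − cosh) = x(T) − x₀·cosh − (ẋ₀/ω)·sinh
numerator   = 0.5008 − (0.0502)·3.502692 − (0.4030/2.8784)·3.356911 = -0.145031
denominator = 1 − 3.502692 = -2.502692
p = -0.145031 / -2.502692 = 0.0579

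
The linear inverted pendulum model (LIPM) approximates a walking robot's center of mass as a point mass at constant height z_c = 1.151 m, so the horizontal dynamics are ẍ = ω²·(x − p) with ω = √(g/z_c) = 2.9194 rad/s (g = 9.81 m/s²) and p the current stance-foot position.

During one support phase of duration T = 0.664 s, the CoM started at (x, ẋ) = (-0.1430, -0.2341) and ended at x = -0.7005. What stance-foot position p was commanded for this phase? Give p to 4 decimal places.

ωT = 2.9194·0.664 = 1.938482; cosh(ωT) = 3.546058, sinh(ωT) = 3.402135
x(T) = p + (x₀−p)·cosh(ωT) + (ẋ₀/ω)·sinh(ωT) ⇒ p·(1 − cosh) = x(T) − x₀·cosh − (ẋ₀/ω)·sinh
numerator   = -0.7005 − (-0.1430)·3.546058 − (-0.2341/2.9194)·3.402135 = 0.079396
denominator = 1 − 3.546058 = -2.546058
p = 0.079396 / -2.546058 = -0.0312

p = -0.0312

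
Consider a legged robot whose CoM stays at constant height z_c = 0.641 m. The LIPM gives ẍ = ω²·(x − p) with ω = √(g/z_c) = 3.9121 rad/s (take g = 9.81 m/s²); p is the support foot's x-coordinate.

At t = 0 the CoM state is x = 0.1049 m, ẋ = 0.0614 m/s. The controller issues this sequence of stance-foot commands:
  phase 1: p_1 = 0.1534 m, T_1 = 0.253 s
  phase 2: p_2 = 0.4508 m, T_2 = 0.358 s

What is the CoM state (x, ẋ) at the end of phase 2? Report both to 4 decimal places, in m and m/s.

x = -0.3712, ẋ = -2.9059

phase 1: p=0.1534, T=0.253, ωT=0.989761, cosh=1.531129, sinh=1.159463; start (x,ẋ)=(0.104900, 0.061400) → end (x,ẋ)=(0.097338, -0.125982)
phase 2: p=0.4508, T=0.358, ωT=1.400532, cosh=2.151911, sinh=1.905446; start (x,ẋ)=(0.097338, -0.125982) → end (x,ẋ)=(-0.371180, -2.905912)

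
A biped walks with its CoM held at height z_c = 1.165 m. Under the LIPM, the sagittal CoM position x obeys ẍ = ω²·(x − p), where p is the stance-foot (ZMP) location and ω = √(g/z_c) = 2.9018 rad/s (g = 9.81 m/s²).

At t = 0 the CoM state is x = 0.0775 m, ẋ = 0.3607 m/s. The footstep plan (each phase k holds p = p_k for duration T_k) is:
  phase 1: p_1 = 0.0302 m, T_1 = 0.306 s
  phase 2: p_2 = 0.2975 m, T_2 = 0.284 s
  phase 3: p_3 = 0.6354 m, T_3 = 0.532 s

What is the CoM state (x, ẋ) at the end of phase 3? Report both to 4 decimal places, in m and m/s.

phase 1: p=0.0302, T=0.306, ωT=0.887951, cosh=1.420821, sinh=1.009323; start (x,ẋ)=(0.077500, 0.360700) → end (x,ẋ)=(0.222866, 0.651025)
phase 2: p=0.2975, T=0.284, ωT=0.824111, cosh=1.359239, sinh=0.920614; start (x,ẋ)=(0.222866, 0.651025) → end (x,ẋ)=(0.402596, 0.685518)
phase 3: p=0.6354, T=0.532, ωT=1.543758, cosh=2.447864, sinh=2.234287; start (x,ẋ)=(0.402596, 0.685518) → end (x,ẋ)=(0.593354, 0.168683)

x = 0.5934, ẋ = 0.1687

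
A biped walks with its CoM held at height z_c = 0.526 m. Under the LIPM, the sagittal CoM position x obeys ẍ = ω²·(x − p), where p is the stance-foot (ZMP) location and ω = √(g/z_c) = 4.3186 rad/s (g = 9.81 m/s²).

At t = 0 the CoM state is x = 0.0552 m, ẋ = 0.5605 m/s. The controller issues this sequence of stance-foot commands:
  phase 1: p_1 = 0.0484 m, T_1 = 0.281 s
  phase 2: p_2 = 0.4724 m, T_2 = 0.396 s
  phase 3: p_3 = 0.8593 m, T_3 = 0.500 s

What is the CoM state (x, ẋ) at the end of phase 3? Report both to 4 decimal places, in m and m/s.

x = 0.0103, ẋ = -3.4321

phase 1: p=0.0484, T=0.281, ωT=1.213527, cosh=1.831240, sinh=1.534092; start (x,ẋ)=(0.055200, 0.560500) → end (x,ẋ)=(0.259958, 1.071461)
phase 2: p=0.4724, T=0.396, ωT=1.710166, cosh=2.855356, sinh=2.674521; start (x,ẋ)=(0.259958, 1.071461) → end (x,ẋ)=(0.529362, 0.605662)
phase 3: p=0.8593, T=0.500, ωT=2.159300, cosh=4.390238, sinh=4.274832; start (x,ẋ)=(0.529362, 0.605662) → end (x,ẋ)=(0.010316, -3.432086)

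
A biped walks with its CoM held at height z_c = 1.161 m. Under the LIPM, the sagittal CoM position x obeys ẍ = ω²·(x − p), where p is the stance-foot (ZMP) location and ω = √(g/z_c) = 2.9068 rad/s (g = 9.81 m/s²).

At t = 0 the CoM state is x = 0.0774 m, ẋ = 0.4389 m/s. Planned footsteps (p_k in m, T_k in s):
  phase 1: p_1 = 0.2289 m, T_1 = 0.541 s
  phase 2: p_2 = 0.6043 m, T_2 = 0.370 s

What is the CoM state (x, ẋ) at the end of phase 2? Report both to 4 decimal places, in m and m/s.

phase 1: p=0.2289, T=0.541, ωT=1.572579, cosh=2.513284, sinh=2.305775; start (x,ẋ)=(0.077400, 0.438900) → end (x,ẋ)=(0.196288, 0.087663)
phase 2: p=0.6043, T=0.370, ωT=1.075516, cosh=1.636313, sinh=1.295192; start (x,ẋ)=(0.196288, 0.087663) → end (x,ẋ)=(-0.024275, -1.392665)

x = -0.0243, ẋ = -1.3927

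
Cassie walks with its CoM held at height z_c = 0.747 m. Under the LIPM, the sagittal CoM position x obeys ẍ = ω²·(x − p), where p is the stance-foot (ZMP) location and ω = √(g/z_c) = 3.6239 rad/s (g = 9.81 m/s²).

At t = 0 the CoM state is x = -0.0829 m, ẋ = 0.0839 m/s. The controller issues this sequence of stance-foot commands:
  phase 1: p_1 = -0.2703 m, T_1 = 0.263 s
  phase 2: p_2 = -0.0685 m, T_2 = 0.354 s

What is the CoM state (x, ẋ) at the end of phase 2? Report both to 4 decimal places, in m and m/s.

x = 0.5333, ẋ = 2.3198

phase 1: p=-0.2703, T=0.263, ωT=0.953086, cosh=1.489625, sinh=1.104076; start (x,ẋ)=(-0.082900, 0.083900) → end (x,ẋ)=(0.034417, 0.874778)
phase 2: p=-0.0685, T=0.354, ωT=1.282861, cosh=1.942093, sinh=1.664850; start (x,ẋ)=(0.034417, 0.874778) → end (x,ẋ)=(0.533255, 2.319825)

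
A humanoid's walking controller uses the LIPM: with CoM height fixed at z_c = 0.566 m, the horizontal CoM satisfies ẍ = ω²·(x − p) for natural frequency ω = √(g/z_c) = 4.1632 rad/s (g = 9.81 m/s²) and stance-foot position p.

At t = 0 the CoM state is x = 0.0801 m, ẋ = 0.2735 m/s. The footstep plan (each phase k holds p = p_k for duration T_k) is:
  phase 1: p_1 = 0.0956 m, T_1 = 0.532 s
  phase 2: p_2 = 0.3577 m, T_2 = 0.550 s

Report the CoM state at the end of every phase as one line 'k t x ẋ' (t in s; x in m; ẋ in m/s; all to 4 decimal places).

1 0.5320 0.3211 0.9755
2 1.0820 1.3197 4.1194

phase 1: p=0.0956, T=0.532, ωT=2.214822, cosh=4.634478, sinh=4.525305; start (x,ẋ)=(0.080100, 0.273500) → end (x,ẋ)=(0.321054, 0.975514)
phase 2: p=0.3577, T=0.550, ωT=2.289760, cosh=4.986929, sinh=4.885639; start (x,ẋ)=(0.321054, 0.975514) → end (x,ẋ)=(1.319743, 4.119440)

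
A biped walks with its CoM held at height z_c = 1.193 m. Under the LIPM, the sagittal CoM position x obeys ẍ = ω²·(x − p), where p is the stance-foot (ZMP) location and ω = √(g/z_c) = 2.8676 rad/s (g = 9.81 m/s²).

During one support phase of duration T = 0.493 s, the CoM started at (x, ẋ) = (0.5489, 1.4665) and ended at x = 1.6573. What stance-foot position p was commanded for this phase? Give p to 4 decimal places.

ωT = 2.8676·0.493 = 1.413727; cosh(ωT) = 2.177242, sinh(ωT) = 1.934007
x(T) = p + (x₀−p)·cosh(ωT) + (ẋ₀/ω)·sinh(ωT) ⇒ p·(1 − cosh) = x(T) − x₀·cosh − (ẋ₀/ω)·sinh
numerator   = 1.6573 − (0.5489)·2.177242 − (1.4665/2.8676)·1.934007 = -0.526845
denominator = 1 − 2.177242 = -1.177242
p = -0.526845 / -1.177242 = 0.4475

p = 0.4475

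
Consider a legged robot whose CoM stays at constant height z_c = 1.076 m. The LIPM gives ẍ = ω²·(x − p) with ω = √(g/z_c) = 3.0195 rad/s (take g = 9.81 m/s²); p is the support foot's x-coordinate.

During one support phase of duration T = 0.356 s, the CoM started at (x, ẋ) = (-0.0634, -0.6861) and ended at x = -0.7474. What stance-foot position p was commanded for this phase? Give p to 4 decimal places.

p = 0.5501

ωT = 3.0195·0.356 = 1.074942; cosh(ωT) = 1.635570, sinh(ωT) = 1.294253
x(T) = p + (x₀−p)·cosh(ωT) + (ẋ₀/ω)·sinh(ωT) ⇒ p·(1 − cosh) = x(T) − x₀·cosh − (ẋ₀/ω)·sinh
numerator   = -0.7474 − (-0.0634)·1.635570 − (-0.6861/3.0195)·1.294253 = -0.349621
denominator = 1 − 1.635570 = -0.635570
p = -0.349621 / -0.635570 = 0.5501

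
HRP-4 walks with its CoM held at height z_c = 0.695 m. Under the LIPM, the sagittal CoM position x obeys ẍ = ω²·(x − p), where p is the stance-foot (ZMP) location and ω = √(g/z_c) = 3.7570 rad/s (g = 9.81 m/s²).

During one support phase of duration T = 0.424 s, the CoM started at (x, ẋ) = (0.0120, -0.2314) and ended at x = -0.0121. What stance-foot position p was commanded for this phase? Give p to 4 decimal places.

ωT = 3.7570·0.424 = 1.592968; cosh(ωT) = 2.560823, sinh(ωT) = 2.357502
x(T) = p + (x₀−p)·cosh(ωT) + (ẋ₀/ω)·sinh(ωT) ⇒ p·(1 − cosh) = x(T) − x₀·cosh − (ẋ₀/ω)·sinh
numerator   = -0.0121 − (0.0120)·2.560823 − (-0.2314/3.7570)·2.357502 = 0.102373
denominator = 1 − 2.560823 = -1.560823
p = 0.102373 / -1.560823 = -0.0656

p = -0.0656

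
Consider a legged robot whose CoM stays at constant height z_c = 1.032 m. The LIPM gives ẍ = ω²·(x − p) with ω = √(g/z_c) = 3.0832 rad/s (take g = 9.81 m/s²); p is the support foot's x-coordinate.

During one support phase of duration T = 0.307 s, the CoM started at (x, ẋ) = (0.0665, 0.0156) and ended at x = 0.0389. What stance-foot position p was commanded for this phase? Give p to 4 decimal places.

p = 0.1352

ωT = 3.0832·0.307 = 0.946542; cosh(ωT) = 1.482433, sinh(ωT) = 1.094352
x(T) = p + (x₀−p)·cosh(ωT) + (ẋ₀/ω)·sinh(ωT) ⇒ p·(1 − cosh) = x(T) − x₀·cosh − (ẋ₀/ω)·sinh
numerator   = 0.0389 − (0.0665)·1.482433 − (0.0156/3.0832)·1.094352 = -0.065219
denominator = 1 − 1.482433 = -0.482433
p = -0.065219 / -0.482433 = 0.1352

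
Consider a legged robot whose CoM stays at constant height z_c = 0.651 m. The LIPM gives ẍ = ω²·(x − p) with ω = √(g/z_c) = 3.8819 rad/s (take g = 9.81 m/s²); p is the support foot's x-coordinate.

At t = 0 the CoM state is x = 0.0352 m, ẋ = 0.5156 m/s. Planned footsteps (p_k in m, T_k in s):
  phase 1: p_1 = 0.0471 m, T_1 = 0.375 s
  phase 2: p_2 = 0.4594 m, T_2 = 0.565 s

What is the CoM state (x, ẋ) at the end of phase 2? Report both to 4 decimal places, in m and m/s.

x = 0.9103, ẋ = 1.9437

phase 1: p=0.0471, T=0.375, ωT=1.455712, cosh=2.260386, sinh=2.027152; start (x,ẋ)=(0.035200, 0.515600) → end (x,ẋ)=(0.289451, 1.071811)
phase 2: p=0.4594, T=0.565, ωT=2.193273, cosh=4.538031, sinh=4.426480; start (x,ẋ)=(0.289451, 1.071811) → end (x,ẋ)=(0.910338, 1.943651)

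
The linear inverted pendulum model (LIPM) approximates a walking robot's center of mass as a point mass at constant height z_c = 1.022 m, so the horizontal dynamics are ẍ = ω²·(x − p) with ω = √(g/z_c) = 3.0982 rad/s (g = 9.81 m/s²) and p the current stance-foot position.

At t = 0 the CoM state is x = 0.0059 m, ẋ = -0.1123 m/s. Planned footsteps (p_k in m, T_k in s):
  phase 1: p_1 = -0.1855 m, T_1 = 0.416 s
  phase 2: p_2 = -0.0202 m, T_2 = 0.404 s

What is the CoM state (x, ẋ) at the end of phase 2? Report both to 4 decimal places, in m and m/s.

x = 0.6603, ẋ = 2.1993

phase 1: p=-0.1855, T=0.416, ωT=1.288851, cosh=1.952101, sinh=1.676514; start (x,ẋ)=(0.005900, -0.112300) → end (x,ẋ)=(0.127364, 0.774944)
phase 2: p=-0.0202, T=0.404, ωT=1.251673, cosh=1.891106, sinh=1.605080; start (x,ẋ)=(0.127364, 0.774944) → end (x,ẋ)=(0.660333, 2.199316)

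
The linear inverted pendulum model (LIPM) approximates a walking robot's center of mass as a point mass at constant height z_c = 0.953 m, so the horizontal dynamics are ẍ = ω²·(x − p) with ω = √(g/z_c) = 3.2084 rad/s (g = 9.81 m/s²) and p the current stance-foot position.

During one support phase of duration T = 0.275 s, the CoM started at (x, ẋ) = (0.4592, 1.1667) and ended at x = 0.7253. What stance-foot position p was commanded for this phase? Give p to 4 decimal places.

p = 0.6953

ωT = 3.2084·0.275 = 0.882310; cosh(ωT) = 1.415151, sinh(ωT) = 1.001325
x(T) = p + (x₀−p)·cosh(ωT) + (ẋ₀/ω)·sinh(ωT) ⇒ p·(1 − cosh) = x(T) − x₀·cosh − (ẋ₀/ω)·sinh
numerator   = 0.7253 − (0.4592)·1.415151 − (1.1667/3.2084)·1.001325 = -0.288658
denominator = 1 − 1.415151 = -0.415151
p = -0.288658 / -0.415151 = 0.6953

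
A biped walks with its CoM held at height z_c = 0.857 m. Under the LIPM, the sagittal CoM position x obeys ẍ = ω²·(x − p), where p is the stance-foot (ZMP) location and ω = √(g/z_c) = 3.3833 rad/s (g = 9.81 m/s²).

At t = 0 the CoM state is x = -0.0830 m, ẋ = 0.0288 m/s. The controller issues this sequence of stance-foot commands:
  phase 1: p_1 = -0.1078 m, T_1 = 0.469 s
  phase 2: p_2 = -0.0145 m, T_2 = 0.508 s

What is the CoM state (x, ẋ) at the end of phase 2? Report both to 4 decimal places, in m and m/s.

x = 0.1713, ẋ = 0.6833

phase 1: p=-0.1078, T=0.469, ωT=1.586768, cosh=2.546255, sinh=2.341669; start (x,ẋ)=(-0.083000, 0.028800) → end (x,ẋ)=(-0.024720, 0.269812)
phase 2: p=-0.0145, T=0.508, ωT=1.718716, cosh=2.878330, sinh=2.699034; start (x,ẋ)=(-0.024720, 0.269812) → end (x,ẋ)=(0.171327, 0.683285)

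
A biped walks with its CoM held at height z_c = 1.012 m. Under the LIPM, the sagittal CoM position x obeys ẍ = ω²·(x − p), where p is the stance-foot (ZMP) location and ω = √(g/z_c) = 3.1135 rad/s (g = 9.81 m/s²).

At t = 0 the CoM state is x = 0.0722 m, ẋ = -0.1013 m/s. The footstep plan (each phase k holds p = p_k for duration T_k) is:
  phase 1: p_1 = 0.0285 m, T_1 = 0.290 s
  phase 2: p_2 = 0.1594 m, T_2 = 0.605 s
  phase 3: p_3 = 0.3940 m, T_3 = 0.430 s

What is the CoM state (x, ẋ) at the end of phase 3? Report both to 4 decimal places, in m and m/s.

phase 1: p=0.0285, T=0.290, ωT=0.902915, cosh=1.436085, sinh=1.030699; start (x,ẋ)=(0.072200, -0.101300) → end (x,ẋ)=(0.057722, -0.005239)
phase 2: p=0.1594, T=0.605, ωT=1.883668, cosh=3.364808, sinh=3.212776; start (x,ẋ)=(0.057722, -0.005239) → end (x,ẋ)=(-0.188131, -1.034706)
phase 3: p=0.3940, T=0.430, ωT=1.338805, cosh=2.038321, sinh=1.776162; start (x,ẋ)=(-0.188131, -1.034706) → end (x,ẋ)=(-1.382840, -5.328295)

x = -1.3828, ẋ = -5.3283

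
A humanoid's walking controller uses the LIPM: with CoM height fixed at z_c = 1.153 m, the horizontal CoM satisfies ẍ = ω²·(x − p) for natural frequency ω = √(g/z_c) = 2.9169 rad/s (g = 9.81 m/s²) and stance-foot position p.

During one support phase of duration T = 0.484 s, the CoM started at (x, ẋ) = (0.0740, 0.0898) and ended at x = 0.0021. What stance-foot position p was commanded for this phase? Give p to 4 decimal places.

ωT = 2.9169·0.484 = 1.411780; cosh(ωT) = 2.173480, sinh(ωT) = 1.929771
x(T) = p + (x₀−p)·cosh(ωT) + (ẋ₀/ω)·sinh(ωT) ⇒ p·(1 − cosh) = x(T) − x₀·cosh − (ẋ₀/ω)·sinh
numerator   = 0.0021 − (0.0740)·2.173480 − (0.0898/2.9169)·1.929771 = -0.218148
denominator = 1 − 2.173480 = -1.173480
p = -0.218148 / -1.173480 = 0.1859

p = 0.1859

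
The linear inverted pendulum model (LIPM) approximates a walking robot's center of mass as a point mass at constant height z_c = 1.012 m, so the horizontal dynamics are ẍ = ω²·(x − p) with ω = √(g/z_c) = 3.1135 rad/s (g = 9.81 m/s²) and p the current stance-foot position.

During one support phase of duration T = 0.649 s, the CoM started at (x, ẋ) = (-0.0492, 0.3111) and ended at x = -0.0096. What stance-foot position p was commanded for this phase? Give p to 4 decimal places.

p = 0.0673

ωT = 3.1135·0.649 = 2.020662; cosh(ωT) = 3.837940, sinh(ωT) = 3.705373
x(T) = p + (x₀−p)·cosh(ωT) + (ẋ₀/ω)·sinh(ωT) ⇒ p·(1 − cosh) = x(T) − x₀·cosh − (ẋ₀/ω)·sinh
numerator   = -0.0096 − (-0.0492)·3.837940 − (0.3111/3.1135)·3.705373 = -0.191013
denominator = 1 − 3.837940 = -2.837940
p = -0.191013 / -2.837940 = 0.0673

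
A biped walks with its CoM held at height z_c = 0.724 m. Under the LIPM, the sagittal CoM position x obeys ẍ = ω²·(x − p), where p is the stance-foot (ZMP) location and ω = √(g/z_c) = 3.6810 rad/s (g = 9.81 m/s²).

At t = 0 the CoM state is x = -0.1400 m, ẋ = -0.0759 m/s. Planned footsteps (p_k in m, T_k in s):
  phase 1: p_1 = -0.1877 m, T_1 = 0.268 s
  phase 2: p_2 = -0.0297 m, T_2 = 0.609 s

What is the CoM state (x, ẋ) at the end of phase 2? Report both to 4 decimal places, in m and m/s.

phase 1: p=-0.1877, T=0.268, ωT=0.986508, cosh=1.527365, sinh=1.154488; start (x,ẋ)=(-0.140000, -0.075900) → end (x,ẋ)=(-0.138650, 0.086782)
phase 2: p=-0.0297, T=0.609, ωT=2.241729, cosh=4.757931, sinh=4.651656; start (x,ẋ)=(-0.138650, 0.086782) → end (x,ẋ)=(-0.438408, -1.452611)

x = -0.4384, ẋ = -1.4526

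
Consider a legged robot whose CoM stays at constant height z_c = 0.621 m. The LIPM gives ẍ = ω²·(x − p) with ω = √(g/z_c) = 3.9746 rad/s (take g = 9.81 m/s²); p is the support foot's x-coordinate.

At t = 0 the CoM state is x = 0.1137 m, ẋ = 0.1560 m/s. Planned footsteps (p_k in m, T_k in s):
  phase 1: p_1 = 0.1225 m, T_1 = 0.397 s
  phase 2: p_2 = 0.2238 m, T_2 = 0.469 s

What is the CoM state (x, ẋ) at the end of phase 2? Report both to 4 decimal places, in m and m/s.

x = 0.3642, ẋ = 0.6267

phase 1: p=0.1225, T=0.397, ωT=1.577916, cosh=2.525627, sinh=2.319222; start (x,ẋ)=(0.113700, 0.156000) → end (x,ẋ)=(0.191302, 0.312880)
phase 2: p=0.2238, T=0.469, ωT=1.864087, cosh=3.302542, sinh=3.147505; start (x,ẋ)=(0.191302, 0.312880) → end (x,ẋ)=(0.364245, 0.626748)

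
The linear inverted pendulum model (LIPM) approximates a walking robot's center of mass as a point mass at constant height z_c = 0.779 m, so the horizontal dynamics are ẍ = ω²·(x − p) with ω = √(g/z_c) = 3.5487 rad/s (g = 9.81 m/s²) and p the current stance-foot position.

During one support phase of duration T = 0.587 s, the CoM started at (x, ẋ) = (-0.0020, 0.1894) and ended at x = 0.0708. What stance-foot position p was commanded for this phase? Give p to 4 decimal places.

ωT = 3.5487·0.587 = 2.083087; cosh(ωT) = 4.076881, sinh(ωT) = 3.952335
x(T) = p + (x₀−p)·cosh(ωT) + (ẋ₀/ω)·sinh(ωT) ⇒ p·(1 − cosh) = x(T) − x₀·cosh − (ẋ₀/ω)·sinh
numerator   = 0.0708 − (-0.0020)·4.076881 − (0.1894/3.5487)·3.952335 = -0.131989
denominator = 1 − 4.076881 = -3.076881
p = -0.131989 / -3.076881 = 0.0429

p = 0.0429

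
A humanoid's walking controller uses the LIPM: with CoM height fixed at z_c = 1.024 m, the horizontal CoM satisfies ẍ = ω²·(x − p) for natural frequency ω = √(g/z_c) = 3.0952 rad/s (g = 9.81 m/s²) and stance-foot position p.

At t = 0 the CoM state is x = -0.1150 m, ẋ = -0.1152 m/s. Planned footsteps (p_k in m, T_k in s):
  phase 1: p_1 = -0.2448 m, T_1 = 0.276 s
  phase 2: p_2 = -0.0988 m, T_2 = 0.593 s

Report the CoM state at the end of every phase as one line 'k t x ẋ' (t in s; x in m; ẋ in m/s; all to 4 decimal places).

1 0.2760 -0.1005 0.2267
2 0.8690 0.1194 0.7124

phase 1: p=-0.2448, T=0.276, ωT=0.854275, cosh=1.387631, sinh=0.962040; start (x,ẋ)=(-0.115000, -0.115200) → end (x,ẋ)=(-0.100492, 0.226651)
phase 2: p=-0.0988, T=0.593, ωT=1.835454, cosh=3.213759, sinh=3.054218; start (x,ẋ)=(-0.100492, 0.226651) → end (x,ẋ)=(0.119414, 0.712411)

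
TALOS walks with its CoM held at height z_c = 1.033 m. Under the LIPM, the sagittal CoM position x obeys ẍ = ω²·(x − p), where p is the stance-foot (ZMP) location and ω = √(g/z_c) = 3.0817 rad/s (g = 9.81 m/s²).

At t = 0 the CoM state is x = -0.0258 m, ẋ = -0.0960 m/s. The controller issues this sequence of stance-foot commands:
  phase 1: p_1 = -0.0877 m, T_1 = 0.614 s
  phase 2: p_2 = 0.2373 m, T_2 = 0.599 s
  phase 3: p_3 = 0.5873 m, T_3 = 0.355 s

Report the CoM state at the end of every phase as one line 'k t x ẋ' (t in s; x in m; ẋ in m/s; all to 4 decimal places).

phase 1: p=-0.0877, T=0.614, ωT=1.892164, cosh=3.392226, sinh=3.241481; start (x,ẋ)=(-0.025800, -0.096000) → end (x,ẋ)=(0.021301, 0.292682)
phase 2: p=0.2373, T=0.599, ωT=1.845938, cosh=3.245959, sinh=3.088082; start (x,ẋ)=(0.021301, 0.292682) → end (x,ẋ)=(-0.170534, -1.105525)
phase 3: p=0.5873, T=0.355, ωT=1.094003, cosh=1.660539, sinh=1.325666; start (x,ẋ)=(-0.170534, -1.105525) → end (x,ẋ)=(-1.146682, -4.931753)

1 0.6140 0.0213 0.2927
2 1.2130 -0.1705 -1.1055
3 1.5680 -1.1467 -4.9318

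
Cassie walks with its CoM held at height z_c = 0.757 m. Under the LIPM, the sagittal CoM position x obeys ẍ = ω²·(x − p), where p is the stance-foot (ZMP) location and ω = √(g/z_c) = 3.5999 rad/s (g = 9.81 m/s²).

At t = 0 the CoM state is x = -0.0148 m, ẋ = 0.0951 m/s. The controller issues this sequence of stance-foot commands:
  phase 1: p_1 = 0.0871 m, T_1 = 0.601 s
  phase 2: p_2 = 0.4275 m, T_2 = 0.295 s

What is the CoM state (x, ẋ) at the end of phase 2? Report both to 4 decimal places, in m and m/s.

phase 1: p=0.0871, T=0.601, ωT=2.163540, cosh=4.408402, sinh=4.293485; start (x,ẋ)=(-0.014800, 0.095100) → end (x,ẋ)=(-0.248693, -1.155739)
phase 2: p=0.4275, T=0.295, ωT=1.061970, cosh=1.618919, sinh=1.273145; start (x,ẋ)=(-0.248693, -1.155739) → end (x,ẋ)=(-1.075943, -4.970175)

x = -1.0759, ẋ = -4.9702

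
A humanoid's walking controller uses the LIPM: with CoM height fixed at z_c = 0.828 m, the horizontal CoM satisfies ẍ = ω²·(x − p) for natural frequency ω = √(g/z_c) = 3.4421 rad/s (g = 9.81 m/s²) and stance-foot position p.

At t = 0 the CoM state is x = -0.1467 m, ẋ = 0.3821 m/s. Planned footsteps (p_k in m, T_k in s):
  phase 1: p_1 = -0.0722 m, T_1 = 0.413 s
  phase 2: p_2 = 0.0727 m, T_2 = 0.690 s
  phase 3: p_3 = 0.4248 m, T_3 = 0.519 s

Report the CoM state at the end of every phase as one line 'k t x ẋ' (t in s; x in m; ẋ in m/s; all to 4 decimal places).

phase 1: p=-0.0722, T=0.413, ωT=1.421587, cosh=2.192512, sinh=1.951181; start (x,ẋ)=(-0.146700, 0.382100) → end (x,ẋ)=(-0.018946, 0.337405)
phase 2: p=0.0727, T=0.690, ωT=2.375049, cosh=5.422275, sinh=5.329265; start (x,ẋ)=(-0.018946, 0.337405) → end (x,ẋ)=(0.098162, 0.148364)
phase 3: p=0.4248, T=0.519, ωT=1.786450, cosh=3.067890, sinh=2.900337; start (x,ẋ)=(0.098162, 0.148364) → end (x,ẋ)=(-0.452279, -2.805749)

1 0.4130 -0.0189 0.3374
2 1.1030 0.0982 0.1484
3 1.6220 -0.4523 -2.8057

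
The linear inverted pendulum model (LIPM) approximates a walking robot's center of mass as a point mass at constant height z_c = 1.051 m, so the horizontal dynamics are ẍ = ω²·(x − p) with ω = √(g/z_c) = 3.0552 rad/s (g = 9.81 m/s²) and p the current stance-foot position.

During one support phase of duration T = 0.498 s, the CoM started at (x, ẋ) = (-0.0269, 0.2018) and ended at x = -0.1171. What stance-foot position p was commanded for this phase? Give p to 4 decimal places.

ωT = 3.0552·0.498 = 1.521490; cosh(ωT) = 2.398714, sinh(ωT) = 2.180327
x(T) = p + (x₀−p)·cosh(ωT) + (ẋ₀/ω)·sinh(ωT) ⇒ p·(1 − cosh) = x(T) − x₀·cosh − (ẋ₀/ω)·sinh
numerator   = -0.1171 − (-0.0269)·2.398714 − (0.2018/3.0552)·2.180327 = -0.196588
denominator = 1 − 2.398714 = -1.398714
p = -0.196588 / -1.398714 = 0.1405

p = 0.1405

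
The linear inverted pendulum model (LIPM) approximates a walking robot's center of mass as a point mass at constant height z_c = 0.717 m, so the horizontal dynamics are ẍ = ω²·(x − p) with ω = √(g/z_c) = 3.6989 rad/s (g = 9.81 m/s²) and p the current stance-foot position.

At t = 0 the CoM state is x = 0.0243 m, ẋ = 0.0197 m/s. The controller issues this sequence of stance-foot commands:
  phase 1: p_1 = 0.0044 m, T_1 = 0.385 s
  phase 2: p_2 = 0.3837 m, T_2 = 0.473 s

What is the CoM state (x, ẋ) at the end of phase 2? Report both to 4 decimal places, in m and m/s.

x = -0.4385, ẋ = -2.7995

phase 1: p=0.0044, T=0.385, ωT=1.424076, cosh=2.197375, sinh=1.956645; start (x,ẋ)=(0.024300, 0.019700) → end (x,ẋ)=(0.058549, 0.187313)
phase 2: p=0.3837, T=0.473, ωT=1.749580, cosh=2.963016, sinh=2.789169; start (x,ẋ)=(0.058549, 0.187313) → end (x,ẋ)=(-0.438484, -2.799528)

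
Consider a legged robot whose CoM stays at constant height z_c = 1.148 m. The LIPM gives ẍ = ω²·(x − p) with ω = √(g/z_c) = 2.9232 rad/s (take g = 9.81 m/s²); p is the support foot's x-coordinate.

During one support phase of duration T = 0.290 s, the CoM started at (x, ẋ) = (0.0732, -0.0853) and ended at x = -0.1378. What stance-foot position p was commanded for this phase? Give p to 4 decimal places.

p = 0.5536

ωT = 2.9232·0.290 = 0.847728; cosh(ωT) = 1.381362, sinh(ωT) = 0.952975
x(T) = p + (x₀−p)·cosh(ωT) + (ẋ₀/ω)·sinh(ωT) ⇒ p·(1 − cosh) = x(T) − x₀·cosh − (ẋ₀/ω)·sinh
numerator   = -0.1378 − (0.0732)·1.381362 − (-0.0853/2.9232)·0.952975 = -0.211108
denominator = 1 − 1.381362 = -0.381362
p = -0.211108 / -0.381362 = 0.5536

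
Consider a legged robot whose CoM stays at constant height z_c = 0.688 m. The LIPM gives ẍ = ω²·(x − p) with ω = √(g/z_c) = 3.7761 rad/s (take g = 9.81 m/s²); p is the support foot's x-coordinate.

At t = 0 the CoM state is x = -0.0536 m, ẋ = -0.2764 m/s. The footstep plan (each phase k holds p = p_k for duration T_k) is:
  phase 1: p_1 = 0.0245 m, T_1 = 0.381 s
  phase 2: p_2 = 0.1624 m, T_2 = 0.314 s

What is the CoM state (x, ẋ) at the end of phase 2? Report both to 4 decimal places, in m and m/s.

x = -1.1282, ẋ = -4.7129

phase 1: p=0.0245, T=0.381, ωT=1.438694, cosh=2.226212, sinh=1.988975; start (x,ẋ)=(-0.053600, -0.276400) → end (x,ẋ)=(-0.294955, -1.201901)
phase 2: p=0.1624, T=0.314, ωT=1.185695, cosh=1.789248, sinh=1.483714; start (x,ẋ)=(-0.294955, -1.201901) → end (x,ẋ)=(-1.128174, -4.712897)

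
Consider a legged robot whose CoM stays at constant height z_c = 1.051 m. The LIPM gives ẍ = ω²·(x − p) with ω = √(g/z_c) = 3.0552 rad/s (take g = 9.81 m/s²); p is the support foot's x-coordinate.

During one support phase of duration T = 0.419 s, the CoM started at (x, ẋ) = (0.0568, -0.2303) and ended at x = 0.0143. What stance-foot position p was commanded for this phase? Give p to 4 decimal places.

p = -0.0313

ωT = 3.0552·0.419 = 1.280129; cosh(ωT) = 1.937552, sinh(ωT) = 1.659551
x(T) = p + (x₀−p)·cosh(ωT) + (ẋ₀/ω)·sinh(ωT) ⇒ p·(1 − cosh) = x(T) − x₀·cosh − (ẋ₀/ω)·sinh
numerator   = 0.0143 − (0.0568)·1.937552 − (-0.2303/3.0552)·1.659551 = 0.029343
denominator = 1 − 1.937552 = -0.937552
p = 0.029343 / -0.937552 = -0.0313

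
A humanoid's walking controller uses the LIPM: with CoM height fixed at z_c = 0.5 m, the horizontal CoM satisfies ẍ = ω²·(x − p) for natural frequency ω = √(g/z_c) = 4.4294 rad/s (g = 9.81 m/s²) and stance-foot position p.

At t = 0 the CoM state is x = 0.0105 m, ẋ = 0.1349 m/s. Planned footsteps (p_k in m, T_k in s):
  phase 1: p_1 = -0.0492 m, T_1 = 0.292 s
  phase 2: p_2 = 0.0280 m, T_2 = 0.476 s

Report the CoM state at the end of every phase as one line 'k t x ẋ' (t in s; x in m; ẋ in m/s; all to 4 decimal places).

1 0.2920 0.1191 0.7100
2 0.7680 1.0590 4.6041

phase 1: p=-0.0492, T=0.292, ωT=1.293385, cosh=1.959722, sinh=1.685382; start (x,ẋ)=(0.010500, 0.134900) → end (x,ẋ)=(0.119125, 0.710041)
phase 2: p=0.0280, T=0.476, ωT=2.108394, cosh=4.178221, sinh=4.056788; start (x,ẋ)=(0.119125, 0.710041) → end (x,ẋ)=(1.059049, 4.604139)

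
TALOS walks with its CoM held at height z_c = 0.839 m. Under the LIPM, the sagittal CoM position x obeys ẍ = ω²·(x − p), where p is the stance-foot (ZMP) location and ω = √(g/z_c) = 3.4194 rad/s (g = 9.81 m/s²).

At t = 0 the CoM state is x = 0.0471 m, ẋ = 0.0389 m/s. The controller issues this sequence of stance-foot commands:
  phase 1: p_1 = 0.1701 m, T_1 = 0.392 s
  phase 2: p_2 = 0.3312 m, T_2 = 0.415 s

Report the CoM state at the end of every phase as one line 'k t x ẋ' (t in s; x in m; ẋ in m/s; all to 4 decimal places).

phase 1: p=0.1701, T=0.392, ωT=1.340405, cosh=2.041165, sinh=1.779425; start (x,ẋ)=(0.047100, 0.038900) → end (x,ẋ)=(-0.060720, -0.669000)
phase 2: p=0.3312, T=0.415, ωT=1.419051, cosh=2.187570, sinh=1.945626; start (x,ẋ)=(-0.060720, -0.669000) → end (x,ẋ)=(-0.906811, -4.070880)

1 0.3920 -0.0607 -0.6690
2 0.8070 -0.9068 -4.0709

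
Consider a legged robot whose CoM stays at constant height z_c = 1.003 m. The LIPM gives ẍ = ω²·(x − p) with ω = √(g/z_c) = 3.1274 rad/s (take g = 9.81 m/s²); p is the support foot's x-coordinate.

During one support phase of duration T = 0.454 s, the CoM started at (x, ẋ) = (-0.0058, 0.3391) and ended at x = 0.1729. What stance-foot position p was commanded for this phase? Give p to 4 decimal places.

p = 0.0215

ωT = 3.1274·0.454 = 1.419840; cosh(ωT) = 2.189105, sinh(ωT) = 1.947352
x(T) = p + (x₀−p)·cosh(ωT) + (ẋ₀/ω)·sinh(ωT) ⇒ p·(1 − cosh) = x(T) − x₀·cosh − (ẋ₀/ω)·sinh
numerator   = 0.1729 − (-0.0058)·2.189105 − (0.3391/3.1274)·1.947352 = -0.025552
denominator = 1 − 2.189105 = -1.189105
p = -0.025552 / -1.189105 = 0.0215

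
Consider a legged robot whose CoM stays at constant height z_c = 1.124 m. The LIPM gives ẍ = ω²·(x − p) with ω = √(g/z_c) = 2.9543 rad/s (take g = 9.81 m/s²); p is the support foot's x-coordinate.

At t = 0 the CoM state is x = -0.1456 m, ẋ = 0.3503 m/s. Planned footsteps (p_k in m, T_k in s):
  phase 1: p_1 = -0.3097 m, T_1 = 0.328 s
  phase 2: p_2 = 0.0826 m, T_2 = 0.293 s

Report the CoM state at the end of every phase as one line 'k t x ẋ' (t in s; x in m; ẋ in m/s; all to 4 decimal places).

phase 1: p=-0.3097, T=0.328, ωT=0.969010, cosh=1.507397, sinh=1.127938; start (x,ẋ)=(-0.145600, 0.350300) → end (x,ẋ)=(0.071407, 1.074866)
phase 2: p=0.0826, T=0.293, ωT=0.865610, cosh=1.398625, sinh=0.977830; start (x,ẋ)=(0.071407, 1.074866) → end (x,ẋ)=(0.422710, 1.471000)

1 0.3280 0.0714 1.0749
2 0.6210 0.4227 1.4710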